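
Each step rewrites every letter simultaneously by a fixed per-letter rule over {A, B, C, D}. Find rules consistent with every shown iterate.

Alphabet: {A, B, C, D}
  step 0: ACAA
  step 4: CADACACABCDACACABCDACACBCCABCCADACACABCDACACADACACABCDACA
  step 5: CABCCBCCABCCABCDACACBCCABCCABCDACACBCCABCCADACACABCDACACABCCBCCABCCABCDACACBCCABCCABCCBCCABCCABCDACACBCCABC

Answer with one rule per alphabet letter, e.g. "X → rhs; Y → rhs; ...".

A->BC, B->DA, C->CA, D->C

  step 4 ⇒ step 5: CADACACABCDACACABCDACACBCCABCCADACACABCDACACADACACABCDACA ⇒ CA·BC·C·BC·CA·BC·CA·BC·DA·CA·C·BC·CA·BC·CA·BC·DA·CA·C·BC·CA·BC·CA·DA·CA·CA·BC·DA·CA·CA·BC·C·BC·CA·BC·CA·BC·DA·CA·C·BC·CA·BC·CA·BC·C·BC·CA·BC·CA·BC·DA·CA·C·BC·CA·BC
    A ↦ BC
    B ↦ DA
    C ↦ CA
    D ↦ C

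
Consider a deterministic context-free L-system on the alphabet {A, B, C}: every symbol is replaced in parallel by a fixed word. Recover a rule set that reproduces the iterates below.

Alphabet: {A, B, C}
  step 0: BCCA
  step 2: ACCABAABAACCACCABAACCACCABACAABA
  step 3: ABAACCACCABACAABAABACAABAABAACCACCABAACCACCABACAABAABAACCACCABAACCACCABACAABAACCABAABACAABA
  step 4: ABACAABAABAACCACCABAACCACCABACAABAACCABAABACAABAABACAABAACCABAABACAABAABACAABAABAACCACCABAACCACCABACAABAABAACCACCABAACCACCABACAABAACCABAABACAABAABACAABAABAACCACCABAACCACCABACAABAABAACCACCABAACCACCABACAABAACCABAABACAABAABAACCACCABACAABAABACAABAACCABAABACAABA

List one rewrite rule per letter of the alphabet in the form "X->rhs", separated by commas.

A->ABA, B->CA, C->ACC

  step 3 ⇒ step 4: ABAACCACCABACAABAABACAABAABAACCACCABAACCACCABACAABAABAACCACCABAACCACCABACAABAACCABAABACAABA ⇒ ABA·CA·ABA·ABA·ACC·ACC·ABA·ACC·ACC·ABA·CA·ABA·ACC·ABA·ABA·CA·ABA·ABA·CA·ABA·ACC·ABA·ABA·CA·ABA·ABA·CA·ABA·ABA·ACC·ACC·ABA·ACC·ACC·ABA·CA·ABA·ABA·ACC·ACC·ABA·ACC·ACC·ABA·CA·ABA·ACC·ABA·ABA·CA·ABA·ABA·CA·ABA·ABA·ACC·ACC·ABA·ACC·ACC·ABA·CA·ABA·ABA·ACC·ACC·ABA·ACC·ACC·ABA·CA·ABA·ACC·ABA·ABA·CA·ABA·ABA·ACC·ACC·ABA·CA·ABA·ABA·CA·ABA·ACC·ABA·ABA·CA·ABA
    A ↦ ABA
    B ↦ CA
    C ↦ ACC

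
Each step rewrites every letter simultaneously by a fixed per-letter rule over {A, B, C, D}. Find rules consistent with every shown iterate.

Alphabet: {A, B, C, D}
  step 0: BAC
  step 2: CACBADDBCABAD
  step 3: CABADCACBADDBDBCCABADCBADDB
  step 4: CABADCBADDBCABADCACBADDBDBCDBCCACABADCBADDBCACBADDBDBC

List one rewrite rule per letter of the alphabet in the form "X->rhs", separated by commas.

  step 3 ⇒ step 4: CABADCACBADDBDBCCABADCBADDB ⇒ CA·BAD·C·BAD·DB·CA·BAD·CA·C·BAD·DB·DB·C·DB·C·CA·CA·BAD·C·BAD·DB·CA·C·BAD·DB·DB·C
    A ↦ BAD
    B ↦ C
    C ↦ CA
    D ↦ DB

A->BAD, B->C, C->CA, D->DB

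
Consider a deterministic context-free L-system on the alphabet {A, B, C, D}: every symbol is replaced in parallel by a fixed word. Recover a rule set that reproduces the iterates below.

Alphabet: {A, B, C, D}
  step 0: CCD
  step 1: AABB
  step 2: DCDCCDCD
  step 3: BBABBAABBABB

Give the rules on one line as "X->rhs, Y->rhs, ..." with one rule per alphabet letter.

A->DC, B->CD, C->A, D->BB

  step 2 ⇒ step 3: DCDCCDCD ⇒ BB·A·BB·A·A·BB·A·BB
    C ↦ A
    D ↦ BB
  step 1 ⇒ step 2: AABB ⇒ DC·DC·CD·CD
    A ↦ DC
  step 1 ⇒ step 2: AABB ⇒ DC·DC·CD·CD
    B ↦ CD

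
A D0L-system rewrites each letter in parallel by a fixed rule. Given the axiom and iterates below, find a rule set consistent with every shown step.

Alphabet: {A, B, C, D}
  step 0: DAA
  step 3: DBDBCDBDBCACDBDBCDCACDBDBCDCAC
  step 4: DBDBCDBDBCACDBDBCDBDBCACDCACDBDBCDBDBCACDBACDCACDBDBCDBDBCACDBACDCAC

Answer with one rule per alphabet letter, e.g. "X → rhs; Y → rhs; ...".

  step 3 ⇒ step 4: DBDBCDBDBCACDBDBCDCACDBDBCDCAC ⇒ DB·DBC·DB·DBC·AC·DB·DBC·DB·DBC·AC·DC·AC·DB·DBC·DB·DBC·AC·DB·AC·DC·AC·DB·DBC·DB·DBC·AC·DB·AC·DC·AC
    A ↦ DC
    B ↦ DBC
    C ↦ AC
    D ↦ DB

A->DC, B->DBC, C->AC, D->DB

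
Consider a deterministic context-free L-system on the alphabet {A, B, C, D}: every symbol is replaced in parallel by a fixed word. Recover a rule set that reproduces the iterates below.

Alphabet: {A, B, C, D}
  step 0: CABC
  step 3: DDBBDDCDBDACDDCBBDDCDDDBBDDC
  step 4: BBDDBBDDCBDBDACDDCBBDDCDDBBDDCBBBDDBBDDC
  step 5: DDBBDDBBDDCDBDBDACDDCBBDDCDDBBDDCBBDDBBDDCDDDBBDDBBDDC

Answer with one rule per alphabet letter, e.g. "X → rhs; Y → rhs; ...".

A->DAC, B->D, C->DDC, D->B

  step 4 ⇒ step 5: BBDDBBDDCBDBDACDDCBBDDCDDBBDDCBBBDDBBDDC ⇒ D·D·B·B·D·D·B·B·DDC·D·B·D·B·DAC·DDC·B·B·DDC·D·D·B·B·DDC·B·B·D·D·B·B·DDC·D·D·D·B·B·D·D·B·B·DDC
    A ↦ DAC
    B ↦ D
    C ↦ DDC
    D ↦ B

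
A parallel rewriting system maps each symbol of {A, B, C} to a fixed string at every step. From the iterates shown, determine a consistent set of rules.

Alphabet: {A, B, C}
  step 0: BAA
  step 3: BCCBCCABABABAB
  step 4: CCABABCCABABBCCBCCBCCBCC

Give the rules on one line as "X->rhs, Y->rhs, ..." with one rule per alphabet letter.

A->B, B->CC, C->AB

  step 3 ⇒ step 4: BCCBCCABABABAB ⇒ CC·AB·AB·CC·AB·AB·B·CC·B·CC·B·CC·B·CC
    A ↦ B
    B ↦ CC
    C ↦ AB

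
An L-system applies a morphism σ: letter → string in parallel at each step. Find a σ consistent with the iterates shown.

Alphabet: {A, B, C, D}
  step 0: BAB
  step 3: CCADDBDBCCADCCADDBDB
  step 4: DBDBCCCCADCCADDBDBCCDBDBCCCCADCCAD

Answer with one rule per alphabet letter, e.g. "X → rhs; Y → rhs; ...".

A->C, B->CAD, C->DB, D->C

  step 3 ⇒ step 4: CCADDBDBCCADCCADDBDB ⇒ DB·DB·C·C·C·CAD·C·CAD·DB·DB·C·C·DB·DB·C·C·C·CAD·C·CAD
    A ↦ C
    B ↦ CAD
    C ↦ DB
    D ↦ C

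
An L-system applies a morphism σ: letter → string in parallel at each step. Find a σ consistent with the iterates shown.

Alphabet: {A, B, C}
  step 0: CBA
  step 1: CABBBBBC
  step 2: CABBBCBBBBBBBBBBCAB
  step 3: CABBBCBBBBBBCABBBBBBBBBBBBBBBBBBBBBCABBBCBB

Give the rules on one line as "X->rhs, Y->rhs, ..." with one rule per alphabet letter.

A->BBC, B->BB, C->CAB

  step 2 ⇒ step 3: CABBBCBBBBBBBBBBCAB ⇒ CAB·BBC·BB·BB·BB·CAB·BB·BB·BB·BB·BB·BB·BB·BB·BB·BB·CAB·BBC·BB
    A ↦ BBC
    B ↦ BB
    C ↦ CAB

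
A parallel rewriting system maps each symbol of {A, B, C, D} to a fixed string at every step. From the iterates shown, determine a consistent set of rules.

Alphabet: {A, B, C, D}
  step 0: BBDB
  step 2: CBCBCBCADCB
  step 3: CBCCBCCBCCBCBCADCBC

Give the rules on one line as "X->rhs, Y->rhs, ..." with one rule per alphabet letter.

  step 2 ⇒ step 3: CBCBCBCADCB ⇒ CB·C·CB·C·CB·C·CB·CBC·AD·CB·C
    A ↦ CBC
    B ↦ C
    C ↦ CB
    D ↦ AD

A->CBC, B->C, C->CB, D->AD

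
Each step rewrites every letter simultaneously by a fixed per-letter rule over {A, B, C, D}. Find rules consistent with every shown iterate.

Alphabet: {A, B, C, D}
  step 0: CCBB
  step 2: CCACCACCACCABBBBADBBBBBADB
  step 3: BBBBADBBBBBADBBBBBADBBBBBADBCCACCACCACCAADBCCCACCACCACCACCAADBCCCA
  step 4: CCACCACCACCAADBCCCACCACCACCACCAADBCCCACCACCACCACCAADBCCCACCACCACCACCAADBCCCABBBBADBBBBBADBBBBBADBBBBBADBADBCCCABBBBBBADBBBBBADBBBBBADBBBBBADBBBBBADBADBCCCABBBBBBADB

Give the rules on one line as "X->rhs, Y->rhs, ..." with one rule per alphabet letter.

A->ADB, B->CCA, C->BB, D->C

  step 3 ⇒ step 4: BBBBADBBBBBADBBBBBADBBBBBADBCCACCACCACCAADBCCCACCACCACCACCAADBCCCA ⇒ CCA·CCA·CCA·CCA·ADB·C·CCA·CCA·CCA·CCA·CCA·ADB·C·CCA·CCA·CCA·CCA·CCA·ADB·C·CCA·CCA·CCA·CCA·CCA·ADB·C·CCA·BB·BB·ADB·BB·BB·ADB·BB·BB·ADB·BB·BB·ADB·ADB·C·CCA·BB·BB·BB·ADB·BB·BB·ADB·BB·BB·ADB·BB·BB·ADB·BB·BB·ADB·ADB·C·CCA·BB·BB·BB·ADB
    A ↦ ADB
    B ↦ CCA
    C ↦ BB
    D ↦ C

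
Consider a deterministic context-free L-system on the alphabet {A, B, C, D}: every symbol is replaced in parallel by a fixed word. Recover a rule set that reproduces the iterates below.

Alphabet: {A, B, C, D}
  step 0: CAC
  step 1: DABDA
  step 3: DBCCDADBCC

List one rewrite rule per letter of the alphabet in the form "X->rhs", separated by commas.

A->B, B->C, C->DA, D->DB

  step 0 ⇒ step 1: CAC ⇒ DA·B·DA
    A ↦ B
    C ↦ DA
    B ↦ C  (constrained at step 1)
    D ↦ DB  (constrained at step 1)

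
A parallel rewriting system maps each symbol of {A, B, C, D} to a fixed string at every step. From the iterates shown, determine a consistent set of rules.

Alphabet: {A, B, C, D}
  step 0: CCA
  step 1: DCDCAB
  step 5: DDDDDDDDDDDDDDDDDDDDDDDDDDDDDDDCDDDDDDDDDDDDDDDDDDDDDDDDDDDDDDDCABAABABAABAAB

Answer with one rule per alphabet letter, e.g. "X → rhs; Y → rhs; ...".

  step 0 ⇒ step 1: CCA ⇒ DC·DC·AB
    A ↦ AB
    C ↦ DC
    B ↦ A  (constrained at step 1)
    D ↦ DD  (constrained at step 1)

A->AB, B->A, C->DC, D->DD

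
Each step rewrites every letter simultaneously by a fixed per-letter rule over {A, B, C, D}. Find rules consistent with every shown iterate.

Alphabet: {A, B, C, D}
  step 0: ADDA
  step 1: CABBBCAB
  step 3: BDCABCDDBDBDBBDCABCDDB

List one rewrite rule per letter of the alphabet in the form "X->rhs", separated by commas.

  step 0 ⇒ step 1: ADDA ⇒ CAB·B·B·CAB
    A ↦ CAB
    D ↦ B
    B ↦ CD  (constrained at step 1)
    C ↦ D  (constrained at step 1)

A->CAB, B->CD, C->D, D->B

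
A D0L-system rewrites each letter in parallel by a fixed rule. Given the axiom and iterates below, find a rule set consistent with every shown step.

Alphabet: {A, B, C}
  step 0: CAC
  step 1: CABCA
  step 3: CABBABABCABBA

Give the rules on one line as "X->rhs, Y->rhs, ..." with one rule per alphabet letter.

A->B, B->BA, C->CA

  step 0 ⇒ step 1: CAC ⇒ CA·B·CA
    A ↦ B
    C ↦ CA
    B ↦ BA  (constrained at step 1)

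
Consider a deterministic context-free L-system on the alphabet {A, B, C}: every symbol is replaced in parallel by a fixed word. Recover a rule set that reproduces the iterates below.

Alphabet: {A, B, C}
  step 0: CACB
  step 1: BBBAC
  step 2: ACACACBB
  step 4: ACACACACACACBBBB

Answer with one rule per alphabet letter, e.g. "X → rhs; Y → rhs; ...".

A->B, B->AC, C->B

  step 1 ⇒ step 2: BBBAC ⇒ AC·AC·AC·B·B
    A ↦ B
    B ↦ AC
    C ↦ B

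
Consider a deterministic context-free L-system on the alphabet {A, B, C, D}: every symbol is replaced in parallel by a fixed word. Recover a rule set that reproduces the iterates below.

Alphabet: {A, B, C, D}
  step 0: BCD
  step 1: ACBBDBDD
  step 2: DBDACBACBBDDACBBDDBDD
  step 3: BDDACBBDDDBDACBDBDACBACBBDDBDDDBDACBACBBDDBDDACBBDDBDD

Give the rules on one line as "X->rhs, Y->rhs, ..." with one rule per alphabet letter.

A->D, B->ACB, C->BD, D->BDD

  step 2 ⇒ step 3: DBDACBACBBDDACBBDDBDD ⇒ BDD·ACB·BDD·D·BD·ACB·D·BD·ACB·ACB·BDD·BDD·D·BD·ACB·ACB·BDD·BDD·ACB·BDD·BDD
    A ↦ D
    B ↦ ACB
    C ↦ BD
    D ↦ BDD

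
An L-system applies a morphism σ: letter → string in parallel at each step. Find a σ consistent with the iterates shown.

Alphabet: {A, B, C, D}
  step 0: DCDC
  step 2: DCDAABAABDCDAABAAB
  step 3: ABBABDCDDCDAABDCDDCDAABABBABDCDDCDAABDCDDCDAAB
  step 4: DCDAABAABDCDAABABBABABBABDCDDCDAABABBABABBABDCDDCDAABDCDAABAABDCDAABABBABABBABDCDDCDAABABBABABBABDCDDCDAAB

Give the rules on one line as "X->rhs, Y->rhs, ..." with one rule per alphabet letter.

  step 3 ⇒ step 4: ABBABDCDDCDAABDCDDCDAABABBABDCDDCDAABDCDDCDAAB ⇒ DCD·AAB·AAB·DCD·AAB·AB·B·AB·AB·B·AB·DCD·DCD·AAB·AB·B·AB·AB·B·AB·DCD·DCD·AAB·DCD·AAB·AAB·DCD·AAB·AB·B·AB·AB·B·AB·DCD·DCD·AAB·AB·B·AB·AB·B·AB·DCD·DCD·AAB
    A ↦ DCD
    B ↦ AAB
    C ↦ B
    D ↦ AB

A->DCD, B->AAB, C->B, D->AB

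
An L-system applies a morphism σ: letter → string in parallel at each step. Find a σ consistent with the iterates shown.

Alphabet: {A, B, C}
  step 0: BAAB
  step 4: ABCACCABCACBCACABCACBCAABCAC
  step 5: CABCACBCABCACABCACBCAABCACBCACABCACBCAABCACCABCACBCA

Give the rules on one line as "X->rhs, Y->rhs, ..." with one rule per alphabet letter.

A->C, B->A, C->BCA

  step 4 ⇒ step 5: ABCACCABCACBCACABCACBCAABCAC ⇒ C·A·BCA·C·BCA·BCA·C·A·BCA·C·BCA·A·BCA·C·BCA·C·A·BCA·C·BCA·A·BCA·C·C·A·BCA·C·BCA
    A ↦ C
    B ↦ A
    C ↦ BCA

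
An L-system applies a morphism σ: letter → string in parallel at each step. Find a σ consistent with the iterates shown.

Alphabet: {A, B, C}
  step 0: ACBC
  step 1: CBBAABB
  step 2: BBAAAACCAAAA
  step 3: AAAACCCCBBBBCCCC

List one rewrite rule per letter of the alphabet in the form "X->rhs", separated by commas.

  step 2 ⇒ step 3: BBAAAACCAAAA ⇒ AA·AA·C·C·C·C·BB·BB·C·C·C·C
    A ↦ C
    B ↦ AA
    C ↦ BB

A->C, B->AA, C->BB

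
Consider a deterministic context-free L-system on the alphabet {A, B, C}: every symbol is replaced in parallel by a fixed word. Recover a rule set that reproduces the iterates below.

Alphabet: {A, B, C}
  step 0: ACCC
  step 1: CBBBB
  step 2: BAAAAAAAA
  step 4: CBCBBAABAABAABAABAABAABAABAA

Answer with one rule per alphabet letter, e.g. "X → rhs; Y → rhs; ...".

  step 1 ⇒ step 2: CBBBB ⇒ B·AA·AA·AA·AA
    B ↦ AA
    C ↦ B
  step 0 ⇒ step 1: ACCC ⇒ CB·B·B·B
    A ↦ CB

A->CB, B->AA, C->B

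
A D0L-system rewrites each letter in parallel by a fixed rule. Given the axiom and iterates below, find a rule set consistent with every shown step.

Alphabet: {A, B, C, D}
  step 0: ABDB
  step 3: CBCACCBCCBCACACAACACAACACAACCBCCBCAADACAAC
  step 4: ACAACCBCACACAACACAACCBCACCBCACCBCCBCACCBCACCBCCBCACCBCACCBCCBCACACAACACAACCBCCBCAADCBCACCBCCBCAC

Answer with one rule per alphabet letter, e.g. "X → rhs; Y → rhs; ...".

  step 3 ⇒ step 4: CBCACCBCCBCACACAACACAACACAACCBCCBCAADACAAC ⇒ AC·A·AC·CBC·AC·AC·A·AC·AC·A·AC·CBC·AC·CBC·AC·CBC·CBC·AC·CBC·AC·CBC·CBC·AC·CBC·AC·CBC·CBC·AC·AC·A·AC·AC·A·AC·CBC·CBC·AAD·CBC·AC·CBC·CBC·AC
    A ↦ CBC
    B ↦ A
    C ↦ AC
    D ↦ AAD

A->CBC, B->A, C->AC, D->AAD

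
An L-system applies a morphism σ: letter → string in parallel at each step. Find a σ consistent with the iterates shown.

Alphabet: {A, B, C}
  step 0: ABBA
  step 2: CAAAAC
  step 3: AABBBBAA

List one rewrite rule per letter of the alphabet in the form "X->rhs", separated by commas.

A->B, B->C, C->AA

  step 2 ⇒ step 3: CAAAAC ⇒ AA·B·B·B·B·AA
    A ↦ B
    C ↦ AA
    B ↦ C  (constrained at step 0)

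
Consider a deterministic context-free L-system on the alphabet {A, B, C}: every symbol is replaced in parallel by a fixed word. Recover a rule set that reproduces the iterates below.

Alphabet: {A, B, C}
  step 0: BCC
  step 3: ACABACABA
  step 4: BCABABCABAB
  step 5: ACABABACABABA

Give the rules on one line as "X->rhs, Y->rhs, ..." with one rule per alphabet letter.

  step 4 ⇒ step 5: BCABABCABAB ⇒ A·CA·B·A·B·A·CA·B·A·B·A
    A ↦ B
    B ↦ A
    C ↦ CA

A->B, B->A, C->CA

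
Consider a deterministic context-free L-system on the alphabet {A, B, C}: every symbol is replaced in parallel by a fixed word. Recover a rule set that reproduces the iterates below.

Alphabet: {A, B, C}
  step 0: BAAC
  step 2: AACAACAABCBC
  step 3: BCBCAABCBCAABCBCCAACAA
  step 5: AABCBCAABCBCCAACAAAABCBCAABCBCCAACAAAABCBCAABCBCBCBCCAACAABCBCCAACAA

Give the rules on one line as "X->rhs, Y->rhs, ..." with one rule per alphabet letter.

A->BC, B->C, C->AA

  step 2 ⇒ step 3: AACAACAABCBC ⇒ BC·BC·AA·BC·BC·AA·BC·BC·C·AA·C·AA
    A ↦ BC
    B ↦ C
    C ↦ AA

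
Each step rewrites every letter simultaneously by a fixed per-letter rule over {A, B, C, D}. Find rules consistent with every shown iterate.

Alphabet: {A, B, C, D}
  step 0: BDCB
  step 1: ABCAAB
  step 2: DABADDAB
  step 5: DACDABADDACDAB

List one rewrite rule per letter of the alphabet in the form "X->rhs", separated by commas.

  step 1 ⇒ step 2: ABCAAB ⇒ D·AB·A·D·D·AB
    A ↦ D
    B ↦ AB
    C ↦ A
  step 0 ⇒ step 1: BDCB ⇒ AB·C·A·AB
    D ↦ C

A->D, B->AB, C->A, D->C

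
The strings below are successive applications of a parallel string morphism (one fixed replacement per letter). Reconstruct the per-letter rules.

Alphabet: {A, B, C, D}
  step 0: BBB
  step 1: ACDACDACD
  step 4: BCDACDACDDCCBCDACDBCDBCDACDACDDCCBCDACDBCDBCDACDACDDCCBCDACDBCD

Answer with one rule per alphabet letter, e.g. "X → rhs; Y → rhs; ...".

A->DCC, B->ACD, C->B, D->CD

  step 0 ⇒ step 1: BBB ⇒ ACD·ACD·ACD
    B ↦ ACD
    A ↦ DCC  (constrained at step 1)
    C ↦ B  (constrained at step 1)
    D ↦ CD  (constrained at step 1)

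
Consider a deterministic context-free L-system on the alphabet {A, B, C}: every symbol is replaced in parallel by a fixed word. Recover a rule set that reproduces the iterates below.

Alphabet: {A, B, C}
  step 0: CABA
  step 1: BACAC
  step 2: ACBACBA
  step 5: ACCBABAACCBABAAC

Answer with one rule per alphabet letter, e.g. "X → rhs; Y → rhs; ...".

A->C, B->A, C->BA

  step 1 ⇒ step 2: BACAC ⇒ A·C·BA·C·BA
    A ↦ C
    B ↦ A
    C ↦ BA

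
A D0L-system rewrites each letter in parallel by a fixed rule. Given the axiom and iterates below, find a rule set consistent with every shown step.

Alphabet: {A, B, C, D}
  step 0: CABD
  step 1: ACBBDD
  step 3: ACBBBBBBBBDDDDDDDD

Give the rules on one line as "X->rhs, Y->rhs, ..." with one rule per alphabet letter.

A->C, B->BB, C->A, D->DD

  step 0 ⇒ step 1: CABD ⇒ A·C·BB·DD
    A ↦ C
    B ↦ BB
    C ↦ A
    D ↦ DD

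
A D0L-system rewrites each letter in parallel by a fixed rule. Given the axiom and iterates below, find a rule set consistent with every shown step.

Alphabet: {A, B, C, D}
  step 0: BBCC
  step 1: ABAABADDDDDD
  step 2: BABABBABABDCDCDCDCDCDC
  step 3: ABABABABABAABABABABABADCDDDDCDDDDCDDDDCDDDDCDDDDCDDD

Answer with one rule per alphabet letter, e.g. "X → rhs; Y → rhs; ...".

  step 2 ⇒ step 3: BABABBABABDCDCDCDCDCDC ⇒ ABA·B·ABA·B·ABA·ABA·B·ABA·B·ABA·DC·DDD·DC·DDD·DC·DDD·DC·DDD·DC·DDD·DC·DDD
    A ↦ B
    B ↦ ABA
    C ↦ DDD
    D ↦ DC

A->B, B->ABA, C->DDD, D->DC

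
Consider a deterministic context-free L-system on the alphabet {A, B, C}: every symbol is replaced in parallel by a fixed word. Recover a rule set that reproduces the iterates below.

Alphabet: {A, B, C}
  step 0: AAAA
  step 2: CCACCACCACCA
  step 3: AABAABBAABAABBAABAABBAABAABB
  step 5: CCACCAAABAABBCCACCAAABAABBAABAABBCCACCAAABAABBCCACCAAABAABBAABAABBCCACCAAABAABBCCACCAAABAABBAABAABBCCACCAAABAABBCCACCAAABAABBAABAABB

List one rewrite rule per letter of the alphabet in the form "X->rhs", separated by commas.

  step 2 ⇒ step 3: CCACCACCACCA ⇒ AAB·AAB·B·AAB·AAB·B·AAB·AAB·B·AAB·AAB·B
    A ↦ B
    C ↦ AAB
    B ↦ CCA  (constrained at step 3)

A->B, B->CCA, C->AAB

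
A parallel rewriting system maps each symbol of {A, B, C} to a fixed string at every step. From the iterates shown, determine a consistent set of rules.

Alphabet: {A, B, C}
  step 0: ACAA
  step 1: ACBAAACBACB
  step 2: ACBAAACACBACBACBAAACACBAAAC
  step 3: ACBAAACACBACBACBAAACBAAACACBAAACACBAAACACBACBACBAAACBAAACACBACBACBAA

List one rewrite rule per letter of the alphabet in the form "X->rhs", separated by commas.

  step 2 ⇒ step 3: ACBAAACACBACBACBAAACACBAAAC ⇒ ACB·AA·AC·ACB·ACB·ACB·AA·ACB·AA·AC·ACB·AA·AC·ACB·AA·AC·ACB·ACB·ACB·AA·ACB·AA·AC·ACB·ACB·ACB·AA
    A ↦ ACB
    B ↦ AC
    C ↦ AA

A->ACB, B->AC, C->AA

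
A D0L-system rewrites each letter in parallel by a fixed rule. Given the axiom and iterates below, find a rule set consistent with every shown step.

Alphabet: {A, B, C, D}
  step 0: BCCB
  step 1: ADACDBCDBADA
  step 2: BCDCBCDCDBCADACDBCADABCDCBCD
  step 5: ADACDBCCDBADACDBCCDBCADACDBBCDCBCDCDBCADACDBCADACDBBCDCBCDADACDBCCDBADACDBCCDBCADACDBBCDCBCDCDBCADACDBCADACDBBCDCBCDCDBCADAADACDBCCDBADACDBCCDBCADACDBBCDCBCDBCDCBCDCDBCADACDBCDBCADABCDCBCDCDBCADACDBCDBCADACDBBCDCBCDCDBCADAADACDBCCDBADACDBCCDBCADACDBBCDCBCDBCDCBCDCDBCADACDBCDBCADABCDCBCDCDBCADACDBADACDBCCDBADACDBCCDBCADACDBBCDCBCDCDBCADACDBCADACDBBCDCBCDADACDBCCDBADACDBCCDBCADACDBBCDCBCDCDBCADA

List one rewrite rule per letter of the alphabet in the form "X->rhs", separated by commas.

A->BCD, B->ADA, C->CDB, D->C

  step 1 ⇒ step 2: ADACDBCDBADA ⇒ BCD·C·BCD·CDB·C·ADA·CDB·C·ADA·BCD·C·BCD
    A ↦ BCD
    B ↦ ADA
    C ↦ CDB
    D ↦ C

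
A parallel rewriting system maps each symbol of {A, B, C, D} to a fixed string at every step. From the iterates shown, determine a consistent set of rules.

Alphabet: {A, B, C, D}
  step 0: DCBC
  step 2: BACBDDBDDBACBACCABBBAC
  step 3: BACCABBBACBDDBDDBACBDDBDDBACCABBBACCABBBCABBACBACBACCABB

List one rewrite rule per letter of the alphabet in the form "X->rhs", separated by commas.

A->CAB, B->BAC, C->B, D->BDD

  step 2 ⇒ step 3: BACBDDBDDBACBACCABBBAC ⇒ BAC·CAB·B·BAC·BDD·BDD·BAC·BDD·BDD·BAC·CAB·B·BAC·CAB·B·B·CAB·BAC·BAC·BAC·CAB·B
    A ↦ CAB
    B ↦ BAC
    C ↦ B
    D ↦ BDD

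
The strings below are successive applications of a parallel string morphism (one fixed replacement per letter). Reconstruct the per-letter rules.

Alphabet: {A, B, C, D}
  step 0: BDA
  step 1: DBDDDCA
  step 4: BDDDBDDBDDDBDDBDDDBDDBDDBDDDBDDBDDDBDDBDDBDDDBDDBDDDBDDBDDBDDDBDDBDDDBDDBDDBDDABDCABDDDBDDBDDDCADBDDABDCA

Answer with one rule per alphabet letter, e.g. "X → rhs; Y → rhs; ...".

  step 0 ⇒ step 1: BDA ⇒ D·BDD·DCA
    A ↦ DCA
    B ↦ D
    D ↦ BDD
    C ↦ AB  (constrained at step 1)

A->DCA, B->D, C->AB, D->BDD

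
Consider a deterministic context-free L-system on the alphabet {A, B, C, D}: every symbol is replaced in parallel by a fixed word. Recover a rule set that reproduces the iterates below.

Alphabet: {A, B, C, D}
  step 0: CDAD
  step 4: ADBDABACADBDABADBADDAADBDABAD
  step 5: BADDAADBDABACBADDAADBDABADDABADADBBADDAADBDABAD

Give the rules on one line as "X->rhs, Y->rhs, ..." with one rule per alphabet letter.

  step 4 ⇒ step 5: ADBDABACADBDABADBADDAADBDABAD ⇒ B·AD·DA·AD·B·DA·B·AC·B·AD·DA·AD·B·DA·B·AD·DA·B·AD·AD·B·B·AD·DA·AD·B·DA·B·AD
    A ↦ B
    B ↦ DA
    C ↦ AC
    D ↦ AD

A->B, B->DA, C->AC, D->AD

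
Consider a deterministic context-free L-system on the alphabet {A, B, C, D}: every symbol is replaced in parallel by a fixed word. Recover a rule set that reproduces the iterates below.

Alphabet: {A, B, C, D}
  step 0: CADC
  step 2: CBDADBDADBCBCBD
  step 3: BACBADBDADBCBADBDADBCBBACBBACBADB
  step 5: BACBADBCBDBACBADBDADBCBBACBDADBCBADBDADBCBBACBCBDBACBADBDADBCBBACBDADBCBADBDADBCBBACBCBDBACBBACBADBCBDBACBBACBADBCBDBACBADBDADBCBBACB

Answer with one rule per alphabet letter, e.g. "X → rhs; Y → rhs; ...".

A->D, B->CB, C->BA, D->ADB

  step 2 ⇒ step 3: CBDADBDADBCBCBD ⇒ BA·CB·ADB·D·ADB·CB·ADB·D·ADB·CB·BA·CB·BA·CB·ADB
    A ↦ D
    B ↦ CB
    C ↦ BA
    D ↦ ADB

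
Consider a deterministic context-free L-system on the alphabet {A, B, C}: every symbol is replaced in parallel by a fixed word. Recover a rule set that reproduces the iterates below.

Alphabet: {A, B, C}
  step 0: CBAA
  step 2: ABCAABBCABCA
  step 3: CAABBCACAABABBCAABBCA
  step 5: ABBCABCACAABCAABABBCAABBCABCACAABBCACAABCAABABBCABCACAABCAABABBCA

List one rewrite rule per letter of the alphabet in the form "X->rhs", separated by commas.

  step 2 ⇒ step 3: ABCAABBCABCA ⇒ CA·AB·B·CA·CA·AB·AB·B·CA·AB·B·CA
    A ↦ CA
    B ↦ AB
    C ↦ B

A->CA, B->AB, C->B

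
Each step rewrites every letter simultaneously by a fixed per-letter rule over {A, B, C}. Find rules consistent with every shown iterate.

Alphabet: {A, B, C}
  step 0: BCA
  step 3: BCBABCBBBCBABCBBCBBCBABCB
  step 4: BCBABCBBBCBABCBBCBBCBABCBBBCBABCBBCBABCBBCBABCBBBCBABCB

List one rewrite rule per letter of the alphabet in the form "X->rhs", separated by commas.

A->B, B->BCB, C->A

  step 3 ⇒ step 4: BCBABCBBBCBABCBBCBBCBABCB ⇒ BCB·A·BCB·B·BCB·A·BCB·BCB·BCB·A·BCB·B·BCB·A·BCB·BCB·A·BCB·BCB·A·BCB·B·BCB·A·BCB
    A ↦ B
    B ↦ BCB
    C ↦ A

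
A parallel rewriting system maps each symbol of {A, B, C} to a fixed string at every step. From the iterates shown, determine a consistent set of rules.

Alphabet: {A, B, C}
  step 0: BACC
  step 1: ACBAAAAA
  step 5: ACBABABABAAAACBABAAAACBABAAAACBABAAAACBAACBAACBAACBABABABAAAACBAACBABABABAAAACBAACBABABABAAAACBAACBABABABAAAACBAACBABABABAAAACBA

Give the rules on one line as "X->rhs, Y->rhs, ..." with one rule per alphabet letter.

A->BA, B->AC, C->AA

  step 0 ⇒ step 1: BACC ⇒ AC·BA·AA·AA
    A ↦ BA
    B ↦ AC
    C ↦ AA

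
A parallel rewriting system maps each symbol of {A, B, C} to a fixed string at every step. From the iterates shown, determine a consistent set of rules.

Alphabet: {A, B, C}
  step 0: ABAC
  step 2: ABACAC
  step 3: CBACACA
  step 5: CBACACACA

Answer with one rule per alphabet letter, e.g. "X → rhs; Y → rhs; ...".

A->C, B->BA, C->A

  step 2 ⇒ step 3: ABACAC ⇒ C·BA·C·A·C·A
    A ↦ C
    B ↦ BA
    C ↦ A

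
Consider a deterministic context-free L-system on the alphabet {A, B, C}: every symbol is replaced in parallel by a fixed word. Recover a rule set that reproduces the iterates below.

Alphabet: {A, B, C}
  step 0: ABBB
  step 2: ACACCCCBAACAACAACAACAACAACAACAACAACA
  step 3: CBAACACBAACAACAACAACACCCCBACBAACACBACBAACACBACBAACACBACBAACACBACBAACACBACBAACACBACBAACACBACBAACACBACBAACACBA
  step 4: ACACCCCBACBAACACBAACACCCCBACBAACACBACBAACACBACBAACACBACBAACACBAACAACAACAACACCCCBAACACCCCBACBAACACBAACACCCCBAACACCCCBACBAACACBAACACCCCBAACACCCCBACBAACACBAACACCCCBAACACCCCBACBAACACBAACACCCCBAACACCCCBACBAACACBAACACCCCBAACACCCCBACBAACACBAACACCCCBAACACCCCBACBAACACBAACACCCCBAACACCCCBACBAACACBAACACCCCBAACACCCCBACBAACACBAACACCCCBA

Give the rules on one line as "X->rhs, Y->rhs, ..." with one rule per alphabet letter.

A->CBA, B->CCC, C->ACA

  step 3 ⇒ step 4: CBAACACBAACAACAACAACACCCCBACBAACACBACBAACACBACBAACACBACBAACACBACBAACACBACBAACACBACBAACACBACBAACACBACBAACACBA ⇒ ACA·CCC·CBA·CBA·ACA·CBA·ACA·CCC·CBA·CBA·ACA·CBA·CBA·ACA·CBA·CBA·ACA·CBA·CBA·ACA·CBA·ACA·ACA·ACA·ACA·CCC·CBA·ACA·CCC·CBA·CBA·ACA·CBA·ACA·CCC·CBA·ACA·CCC·CBA·CBA·ACA·CBA·ACA·CCC·CBA·ACA·CCC·CBA·CBA·ACA·CBA·ACA·CCC·CBA·ACA·CCC·CBA·CBA·ACA·CBA·ACA·CCC·CBA·ACA·CCC·CBA·CBA·ACA·CBA·ACA·CCC·CBA·ACA·CCC·CBA·CBA·ACA·CBA·ACA·CCC·CBA·ACA·CCC·CBA·CBA·ACA·CBA·ACA·CCC·CBA·ACA·CCC·CBA·CBA·ACA·CBA·ACA·CCC·CBA·ACA·CCC·CBA·CBA·ACA·CBA·ACA·CCC·CBA
    A ↦ CBA
    B ↦ CCC
    C ↦ ACA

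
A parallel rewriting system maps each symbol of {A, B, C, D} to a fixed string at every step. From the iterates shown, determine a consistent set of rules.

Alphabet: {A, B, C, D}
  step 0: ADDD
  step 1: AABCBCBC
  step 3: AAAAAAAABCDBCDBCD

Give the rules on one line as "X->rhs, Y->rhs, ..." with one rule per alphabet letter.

A->AA, B->D, C->B, D->BC

  step 0 ⇒ step 1: ADDD ⇒ AA·BC·BC·BC
    A ↦ AA
    D ↦ BC
    B ↦ D  (constrained at step 1)
    C ↦ B  (constrained at step 1)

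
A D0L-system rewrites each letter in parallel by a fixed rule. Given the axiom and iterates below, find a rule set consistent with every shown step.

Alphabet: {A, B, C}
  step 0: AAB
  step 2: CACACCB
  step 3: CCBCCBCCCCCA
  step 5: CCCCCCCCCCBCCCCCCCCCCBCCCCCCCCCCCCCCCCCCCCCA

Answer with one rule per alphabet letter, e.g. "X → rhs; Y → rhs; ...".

A->B, B->CA, C->CC

  step 2 ⇒ step 3: CACACCB ⇒ CC·B·CC·B·CC·CC·CA
    A ↦ B
    B ↦ CA
    C ↦ CC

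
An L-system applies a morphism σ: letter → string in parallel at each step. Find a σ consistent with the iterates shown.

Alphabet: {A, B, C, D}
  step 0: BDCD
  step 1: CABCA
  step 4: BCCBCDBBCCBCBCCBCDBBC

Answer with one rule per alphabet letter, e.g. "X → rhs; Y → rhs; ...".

  step 0 ⇒ step 1: BDCD ⇒ C·A·BC·A
    B ↦ C
    C ↦ BC
    D ↦ A
    A ↦ DB  (constrained at step 1)

A->DB, B->C, C->BC, D->A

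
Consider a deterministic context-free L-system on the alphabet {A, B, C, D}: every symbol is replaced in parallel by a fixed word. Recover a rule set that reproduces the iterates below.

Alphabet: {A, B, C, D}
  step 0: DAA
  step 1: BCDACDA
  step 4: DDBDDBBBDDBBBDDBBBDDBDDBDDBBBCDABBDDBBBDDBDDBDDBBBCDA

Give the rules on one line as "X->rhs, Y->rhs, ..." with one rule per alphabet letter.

  step 0 ⇒ step 1: DAA ⇒ B·CDA·CDA
    A ↦ CDA
    D ↦ B
    B ↦ DDB  (constrained at step 1)
    C ↦ B  (constrained at step 1)

A->CDA, B->DDB, C->B, D->B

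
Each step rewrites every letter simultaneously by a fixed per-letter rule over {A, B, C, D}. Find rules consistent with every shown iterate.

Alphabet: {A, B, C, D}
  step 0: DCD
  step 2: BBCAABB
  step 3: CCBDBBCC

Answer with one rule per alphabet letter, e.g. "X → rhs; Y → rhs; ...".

  step 2 ⇒ step 3: BBCAABB ⇒ C·C·BD·B·B·C·C
    A ↦ B
    B ↦ C
    C ↦ BD
    D ↦ AA  (constrained at step 0)

A->B, B->C, C->BD, D->AA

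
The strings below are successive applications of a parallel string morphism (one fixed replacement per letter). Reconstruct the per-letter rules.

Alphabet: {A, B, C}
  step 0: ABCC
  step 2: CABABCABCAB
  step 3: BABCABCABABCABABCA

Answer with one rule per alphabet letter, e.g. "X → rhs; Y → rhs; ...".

  step 2 ⇒ step 3: CABABCABCAB ⇒ BA·B·CA·B·CA·BA·B·CA·BA·B·CA
    A ↦ B
    B ↦ CA
    C ↦ BA

A->B, B->CA, C->BA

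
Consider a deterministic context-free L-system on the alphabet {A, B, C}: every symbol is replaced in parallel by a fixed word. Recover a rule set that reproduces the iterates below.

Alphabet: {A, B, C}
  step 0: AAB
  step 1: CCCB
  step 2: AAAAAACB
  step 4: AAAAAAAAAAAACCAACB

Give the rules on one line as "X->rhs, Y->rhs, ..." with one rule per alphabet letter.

A->C, B->CB, C->AA

  step 1 ⇒ step 2: CCCB ⇒ AA·AA·AA·CB
    B ↦ CB
    C ↦ AA
  step 0 ⇒ step 1: AAB ⇒ C·C·CB
    A ↦ C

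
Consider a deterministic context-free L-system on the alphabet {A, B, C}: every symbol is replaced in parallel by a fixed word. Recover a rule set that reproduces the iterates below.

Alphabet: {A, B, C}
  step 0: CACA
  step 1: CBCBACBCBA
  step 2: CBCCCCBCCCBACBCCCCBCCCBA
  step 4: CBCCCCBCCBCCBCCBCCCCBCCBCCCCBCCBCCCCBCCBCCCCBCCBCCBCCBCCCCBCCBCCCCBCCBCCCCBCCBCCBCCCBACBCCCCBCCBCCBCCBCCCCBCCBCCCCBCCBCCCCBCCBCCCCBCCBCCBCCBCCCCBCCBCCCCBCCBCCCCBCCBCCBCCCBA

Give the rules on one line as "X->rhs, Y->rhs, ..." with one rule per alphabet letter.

  step 1 ⇒ step 2: CBCBACBCBA ⇒ CBC·CC·CBC·CC·BA·CBC·CC·CBC·CC·BA
    A ↦ BA
    B ↦ CC
    C ↦ CBC

A->BA, B->CC, C->CBC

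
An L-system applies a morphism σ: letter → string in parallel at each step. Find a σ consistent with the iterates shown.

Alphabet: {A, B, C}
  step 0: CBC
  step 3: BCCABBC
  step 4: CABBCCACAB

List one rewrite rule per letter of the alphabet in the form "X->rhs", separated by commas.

  step 3 ⇒ step 4: BCCABBC ⇒ CA·B·B·C·CA·CA·B
    A ↦ C
    B ↦ CA
    C ↦ B

A->C, B->CA, C->B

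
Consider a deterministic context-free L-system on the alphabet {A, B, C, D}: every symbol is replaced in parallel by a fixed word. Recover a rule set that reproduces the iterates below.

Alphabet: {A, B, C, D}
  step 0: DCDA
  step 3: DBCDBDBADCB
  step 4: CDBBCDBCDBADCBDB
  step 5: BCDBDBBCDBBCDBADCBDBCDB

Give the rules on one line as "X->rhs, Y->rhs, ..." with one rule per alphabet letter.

A->AD, B->DB, C->B, D->C

  step 4 ⇒ step 5: CDBBCDBCDBADCBDB ⇒ B·C·DB·DB·B·C·DB·B·C·DB·AD·C·B·DB·C·DB
    A ↦ AD
    B ↦ DB
    C ↦ B
    D ↦ C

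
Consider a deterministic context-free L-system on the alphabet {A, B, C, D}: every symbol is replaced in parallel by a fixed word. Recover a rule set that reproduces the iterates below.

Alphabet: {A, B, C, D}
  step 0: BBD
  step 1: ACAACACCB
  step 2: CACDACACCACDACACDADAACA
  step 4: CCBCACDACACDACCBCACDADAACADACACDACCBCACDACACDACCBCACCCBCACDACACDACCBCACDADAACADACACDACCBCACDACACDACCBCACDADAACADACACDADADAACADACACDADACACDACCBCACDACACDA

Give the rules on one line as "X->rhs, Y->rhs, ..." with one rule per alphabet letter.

  step 1 ⇒ step 2: ACAACACCB ⇒ CAC·DA·CAC·CAC·DA·CAC·DA·DA·ACA
    A ↦ CAC
    B ↦ ACA
    C ↦ DA
  step 0 ⇒ step 1: BBD ⇒ ACA·ACA·CCB
    D ↦ CCB

A->CAC, B->ACA, C->DA, D->CCB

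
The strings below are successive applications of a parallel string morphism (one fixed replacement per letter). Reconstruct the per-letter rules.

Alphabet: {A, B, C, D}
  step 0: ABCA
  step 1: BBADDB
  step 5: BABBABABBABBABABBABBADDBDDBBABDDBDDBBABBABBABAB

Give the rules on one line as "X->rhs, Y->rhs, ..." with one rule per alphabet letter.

A->B, B->BA, C->DD, D->CA

  step 0 ⇒ step 1: ABCA ⇒ B·BA·DD·B
    A ↦ B
    B ↦ BA
    C ↦ DD
    D ↦ CA  (constrained at step 1)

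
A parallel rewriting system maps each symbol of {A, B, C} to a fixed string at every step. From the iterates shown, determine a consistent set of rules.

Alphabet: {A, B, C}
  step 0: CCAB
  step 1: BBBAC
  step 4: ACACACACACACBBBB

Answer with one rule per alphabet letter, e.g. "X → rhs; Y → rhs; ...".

A->B, B->AC, C->B

  step 0 ⇒ step 1: CCAB ⇒ B·B·B·AC
    A ↦ B
    B ↦ AC
    C ↦ B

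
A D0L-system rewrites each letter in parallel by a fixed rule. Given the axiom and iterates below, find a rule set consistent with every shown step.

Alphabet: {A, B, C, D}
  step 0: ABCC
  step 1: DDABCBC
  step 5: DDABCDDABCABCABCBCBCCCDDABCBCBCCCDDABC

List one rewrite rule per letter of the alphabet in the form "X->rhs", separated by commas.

A->DD, B->A, C->BC, D->C

  step 0 ⇒ step 1: ABCC ⇒ DD·A·BC·BC
    A ↦ DD
    B ↦ A
    C ↦ BC
    D ↦ C  (constrained at step 1)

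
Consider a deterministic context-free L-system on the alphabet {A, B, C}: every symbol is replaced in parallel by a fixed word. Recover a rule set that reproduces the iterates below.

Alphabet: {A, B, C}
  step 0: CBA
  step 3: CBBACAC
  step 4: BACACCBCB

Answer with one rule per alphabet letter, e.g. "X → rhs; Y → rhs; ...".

  step 3 ⇒ step 4: CBBACAC ⇒ B·AC·AC·C·B·C·B
    A ↦ C
    B ↦ AC
    C ↦ B

A->C, B->AC, C->B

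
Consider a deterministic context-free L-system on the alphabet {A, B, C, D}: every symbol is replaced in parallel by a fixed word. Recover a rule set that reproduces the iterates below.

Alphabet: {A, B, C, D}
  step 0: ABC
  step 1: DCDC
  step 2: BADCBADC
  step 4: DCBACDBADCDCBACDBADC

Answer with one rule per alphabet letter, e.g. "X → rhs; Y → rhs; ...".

A->D, B->C, C->DC, D->BA

  step 1 ⇒ step 2: DCDC ⇒ BA·DC·BA·DC
    C ↦ DC
    D ↦ BA
  step 0 ⇒ step 1: ABC ⇒ D·C·DC
    A ↦ D
  step 0 ⇒ step 1: ABC ⇒ D·C·DC
    B ↦ C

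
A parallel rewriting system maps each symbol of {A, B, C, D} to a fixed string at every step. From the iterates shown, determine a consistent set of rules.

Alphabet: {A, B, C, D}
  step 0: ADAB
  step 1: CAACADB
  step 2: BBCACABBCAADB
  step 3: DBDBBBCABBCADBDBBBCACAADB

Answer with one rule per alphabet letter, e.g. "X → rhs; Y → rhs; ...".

A->CA, B->DB, C->BB, D->A

  step 2 ⇒ step 3: BBCACABBCAADB ⇒ DB·DB·BB·CA·BB·CA·DB·DB·BB·CA·CA·A·DB
    A ↦ CA
    B ↦ DB
    C ↦ BB
    D ↦ A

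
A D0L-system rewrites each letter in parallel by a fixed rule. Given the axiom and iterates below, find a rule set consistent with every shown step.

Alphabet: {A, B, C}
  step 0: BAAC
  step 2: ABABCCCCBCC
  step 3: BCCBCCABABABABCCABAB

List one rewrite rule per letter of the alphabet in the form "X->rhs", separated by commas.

A->B, B->CC, C->AB

  step 2 ⇒ step 3: ABABCCCCBCC ⇒ B·CC·B·CC·AB·AB·AB·AB·CC·AB·AB
    A ↦ B
    B ↦ CC
    C ↦ AB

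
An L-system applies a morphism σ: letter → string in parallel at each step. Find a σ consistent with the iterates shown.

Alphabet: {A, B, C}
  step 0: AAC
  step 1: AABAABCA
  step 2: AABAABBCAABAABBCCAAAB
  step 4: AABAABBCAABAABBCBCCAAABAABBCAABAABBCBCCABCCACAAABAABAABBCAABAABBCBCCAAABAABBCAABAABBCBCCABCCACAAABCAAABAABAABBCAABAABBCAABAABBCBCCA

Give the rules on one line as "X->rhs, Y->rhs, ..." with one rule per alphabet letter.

  step 1 ⇒ step 2: AABAABCA ⇒ AAB·AAB·BC·AAB·AAB·BC·CA·AAB
    A ↦ AAB
    B ↦ BC
    C ↦ CA

A->AAB, B->BC, C->CA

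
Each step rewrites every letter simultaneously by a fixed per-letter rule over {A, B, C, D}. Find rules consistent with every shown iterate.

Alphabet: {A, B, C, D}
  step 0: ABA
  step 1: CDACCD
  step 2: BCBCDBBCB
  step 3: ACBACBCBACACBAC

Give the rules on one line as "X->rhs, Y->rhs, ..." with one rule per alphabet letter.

A->CD, B->AC, C->B, D->CB

  step 2 ⇒ step 3: BCBCDBBCB ⇒ AC·B·AC·B·CB·AC·AC·B·AC
    B ↦ AC
    C ↦ B
    D ↦ CB
  step 0 ⇒ step 1: ABA ⇒ CD·AC·CD
    A ↦ CD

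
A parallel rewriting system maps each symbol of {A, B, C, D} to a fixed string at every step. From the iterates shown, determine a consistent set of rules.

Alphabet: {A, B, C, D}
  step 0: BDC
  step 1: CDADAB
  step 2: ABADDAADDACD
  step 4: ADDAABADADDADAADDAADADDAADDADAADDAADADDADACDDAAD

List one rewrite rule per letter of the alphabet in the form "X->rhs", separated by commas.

  step 1 ⇒ step 2: CDADAB ⇒ AB·AD·DA·AD·DA·CD
    A ↦ DA
    B ↦ CD
    C ↦ AB
    D ↦ AD

A->DA, B->CD, C->AB, D->AD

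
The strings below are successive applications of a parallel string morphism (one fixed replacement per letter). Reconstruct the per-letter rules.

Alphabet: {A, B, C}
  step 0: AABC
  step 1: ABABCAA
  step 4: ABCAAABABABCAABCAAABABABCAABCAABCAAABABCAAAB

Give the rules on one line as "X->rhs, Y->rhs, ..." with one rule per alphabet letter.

A->AB, B->CA, C->A

  step 0 ⇒ step 1: AABC ⇒ AB·AB·CA·A
    A ↦ AB
    B ↦ CA
    C ↦ A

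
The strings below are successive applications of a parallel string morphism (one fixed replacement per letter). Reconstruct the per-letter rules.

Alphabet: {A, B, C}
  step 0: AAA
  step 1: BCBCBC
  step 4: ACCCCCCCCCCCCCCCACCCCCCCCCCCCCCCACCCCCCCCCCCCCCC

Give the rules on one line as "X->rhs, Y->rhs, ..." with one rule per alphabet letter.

A->BC, B->AC, C->CC

  step 0 ⇒ step 1: AAA ⇒ BC·BC·BC
    A ↦ BC
    B ↦ AC  (constrained at step 1)
    C ↦ CC  (constrained at step 1)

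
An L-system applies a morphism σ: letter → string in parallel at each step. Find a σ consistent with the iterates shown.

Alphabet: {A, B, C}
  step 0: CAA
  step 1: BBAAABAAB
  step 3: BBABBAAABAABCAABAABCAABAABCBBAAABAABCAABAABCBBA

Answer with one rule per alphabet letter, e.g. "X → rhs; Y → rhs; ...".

  step 0 ⇒ step 1: CAA ⇒ BBA·AAB·AAB
    A ↦ AAB
    C ↦ BBA
    B ↦ C  (constrained at step 1)

A->AAB, B->C, C->BBA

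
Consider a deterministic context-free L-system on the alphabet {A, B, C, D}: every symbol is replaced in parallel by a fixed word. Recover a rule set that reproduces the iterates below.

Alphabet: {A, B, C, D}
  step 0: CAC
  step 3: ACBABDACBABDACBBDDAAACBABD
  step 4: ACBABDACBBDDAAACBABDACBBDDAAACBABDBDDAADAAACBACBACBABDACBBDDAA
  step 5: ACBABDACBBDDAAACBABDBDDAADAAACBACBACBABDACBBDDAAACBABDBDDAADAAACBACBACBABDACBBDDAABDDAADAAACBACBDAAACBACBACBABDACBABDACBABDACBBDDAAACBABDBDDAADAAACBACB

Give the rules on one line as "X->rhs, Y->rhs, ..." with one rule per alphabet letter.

  step 4 ⇒ step 5: ACBABDACBBDDAAACBABDACBBDDAAACBABDBDDAADAAACBACBACBABDACBBDDAA ⇒ ACB·A·BD·ACB·BD·DAA·ACB·A·BD·BD·DAA·DAA·ACB·ACB·ACB·A·BD·ACB·BD·DAA·ACB·A·BD·BD·DAA·DAA·ACB·ACB·ACB·A·BD·ACB·BD·DAA·BD·DAA·DAA·ACB·ACB·DAA·ACB·ACB·ACB·A·BD·ACB·A·BD·ACB·A·BD·ACB·BD·DAA·ACB·A·BD·BD·DAA·DAA·ACB·ACB
    A ↦ ACB
    B ↦ BD
    C ↦ A
    D ↦ DAA

A->ACB, B->BD, C->A, D->DAA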